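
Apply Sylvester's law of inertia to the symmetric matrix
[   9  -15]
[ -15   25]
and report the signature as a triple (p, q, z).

step 0: pivot 9 → sign +
step 1: row/col 1 already zero → sign 0
signature = (1, 0, 1)

Answer: (1, 0, 1)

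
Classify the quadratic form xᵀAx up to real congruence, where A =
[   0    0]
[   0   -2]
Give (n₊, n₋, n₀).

Answer: (0, 1, 1)

Derivation:
step 0: pivot -2 → sign −
step 1: row/col 1 already zero → sign 0
signature = (0, 1, 1)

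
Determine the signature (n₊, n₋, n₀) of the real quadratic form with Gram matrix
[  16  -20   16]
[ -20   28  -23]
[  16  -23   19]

step 0: pivot 16 → sign +
step 1: pivot 3 → sign +
step 2: row/col 2 already zero → sign 0
signature = (2, 0, 1)

Answer: (2, 0, 1)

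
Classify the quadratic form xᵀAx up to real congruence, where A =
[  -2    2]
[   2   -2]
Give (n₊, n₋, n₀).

Answer: (0, 1, 1)

Derivation:
step 0: pivot -2 → sign −
step 1: row/col 1 already zero → sign 0
signature = (0, 1, 1)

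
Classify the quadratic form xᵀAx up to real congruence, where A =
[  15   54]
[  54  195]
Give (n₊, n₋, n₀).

Answer: (2, 0, 0)

Derivation:
step 0: pivot 15 → sign +
step 1: pivot 3/5 → sign +
signature = (2, 0, 0)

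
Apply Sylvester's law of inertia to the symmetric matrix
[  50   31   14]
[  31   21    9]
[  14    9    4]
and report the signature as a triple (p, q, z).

Answer: (3, 0, 0)

Derivation:
step 0: pivot 50 → sign +
step 1: pivot 89/50 → sign +
step 2: pivot 2/89 → sign +
signature = (3, 0, 0)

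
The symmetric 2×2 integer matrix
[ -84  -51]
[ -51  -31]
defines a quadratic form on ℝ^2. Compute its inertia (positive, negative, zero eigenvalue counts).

step 0: pivot -84 → sign −
step 1: pivot -1/28 → sign −
signature = (0, 2, 0)

Answer: (0, 2, 0)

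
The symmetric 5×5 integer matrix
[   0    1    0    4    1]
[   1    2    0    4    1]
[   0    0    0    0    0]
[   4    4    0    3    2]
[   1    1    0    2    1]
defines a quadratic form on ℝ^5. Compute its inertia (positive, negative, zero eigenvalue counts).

step 0: pivot 2 → sign +
step 1: pivot -1/2 → sign −
step 2: pivot 3 → sign +
step 3: pivot -1/3 → sign −
step 4: row/col 4 already zero → sign 0
signature = (2, 2, 1)

Answer: (2, 2, 1)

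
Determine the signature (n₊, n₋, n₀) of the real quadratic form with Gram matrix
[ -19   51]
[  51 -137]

Answer: (0, 2, 0)

Derivation:
step 0: pivot -19 → sign −
step 1: pivot -2/19 → sign −
signature = (0, 2, 0)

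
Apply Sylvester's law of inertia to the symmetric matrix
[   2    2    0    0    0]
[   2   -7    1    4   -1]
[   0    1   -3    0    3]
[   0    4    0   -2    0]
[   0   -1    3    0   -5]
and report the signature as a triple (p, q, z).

step 0: pivot 2 → sign +
step 1: pivot -9 → sign −
step 2: pivot -26/9 → sign −
step 3: pivot -2/13 → sign −
step 4: pivot -2 → sign −
signature = (1, 4, 0)

Answer: (1, 4, 0)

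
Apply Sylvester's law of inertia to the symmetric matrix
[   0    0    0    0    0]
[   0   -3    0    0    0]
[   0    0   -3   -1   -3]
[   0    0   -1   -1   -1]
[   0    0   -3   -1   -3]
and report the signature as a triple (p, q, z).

Answer: (0, 3, 2)

Derivation:
step 0: pivot -3 → sign −
step 1: pivot -3 → sign −
step 2: pivot -2/3 → sign −
step 3: row/col 3 already zero → sign 0
step 4: row/col 4 already zero → sign 0
signature = (0, 3, 2)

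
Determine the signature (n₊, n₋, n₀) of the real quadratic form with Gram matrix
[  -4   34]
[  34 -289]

step 0: pivot -4 → sign −
step 1: row/col 1 already zero → sign 0
signature = (0, 1, 1)

Answer: (0, 1, 1)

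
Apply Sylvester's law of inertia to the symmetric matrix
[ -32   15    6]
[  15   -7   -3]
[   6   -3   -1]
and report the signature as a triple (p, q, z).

step 0: pivot -32 → sign −
step 1: pivot 1/32 → sign +
step 2: pivot -1 → sign −
signature = (1, 2, 0)

Answer: (1, 2, 0)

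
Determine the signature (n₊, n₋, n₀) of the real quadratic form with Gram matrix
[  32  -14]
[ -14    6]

step 0: pivot 32 → sign +
step 1: pivot -1/8 → sign −
signature = (1, 1, 0)

Answer: (1, 1, 0)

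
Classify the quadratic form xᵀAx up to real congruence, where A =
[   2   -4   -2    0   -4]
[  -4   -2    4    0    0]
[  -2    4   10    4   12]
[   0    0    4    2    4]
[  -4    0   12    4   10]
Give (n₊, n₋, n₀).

step 0: pivot 2 → sign +
step 1: pivot -10 → sign −
step 2: pivot 8 → sign +
step 3: pivot 2/5 → sign +
step 4: row/col 4 already zero → sign 0
signature = (3, 1, 1)

Answer: (3, 1, 1)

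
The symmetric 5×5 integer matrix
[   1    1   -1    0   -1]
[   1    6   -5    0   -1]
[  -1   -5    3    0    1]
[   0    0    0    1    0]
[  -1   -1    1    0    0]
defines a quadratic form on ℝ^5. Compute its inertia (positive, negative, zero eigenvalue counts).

step 0: pivot 1 → sign +
step 1: pivot 5 → sign +
step 2: pivot -6/5 → sign −
step 3: pivot 1 → sign +
step 4: pivot -1 → sign −
signature = (3, 2, 0)

Answer: (3, 2, 0)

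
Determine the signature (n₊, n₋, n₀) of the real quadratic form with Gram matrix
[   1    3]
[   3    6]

Answer: (1, 1, 0)

Derivation:
step 0: pivot 1 → sign +
step 1: pivot -3 → sign −
signature = (1, 1, 0)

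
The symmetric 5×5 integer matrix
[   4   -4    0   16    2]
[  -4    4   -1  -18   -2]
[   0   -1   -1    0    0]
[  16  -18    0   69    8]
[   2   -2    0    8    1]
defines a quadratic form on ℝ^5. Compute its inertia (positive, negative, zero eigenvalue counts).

Answer: (3, 1, 1)

Derivation:
step 0: pivot 4 → sign +
step 1: pivot -1 → sign −
step 2: pivot 1 → sign +
step 3: pivot 1 → sign +
step 4: row/col 4 already zero → sign 0
signature = (3, 1, 1)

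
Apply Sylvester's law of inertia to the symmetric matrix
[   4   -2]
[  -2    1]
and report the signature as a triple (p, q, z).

step 0: pivot 4 → sign +
step 1: row/col 1 already zero → sign 0
signature = (1, 0, 1)

Answer: (1, 0, 1)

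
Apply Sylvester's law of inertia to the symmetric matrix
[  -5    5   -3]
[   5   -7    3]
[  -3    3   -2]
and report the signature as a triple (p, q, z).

Answer: (0, 3, 0)

Derivation:
step 0: pivot -5 → sign −
step 1: pivot -2 → sign −
step 2: pivot -1/5 → sign −
signature = (0, 3, 0)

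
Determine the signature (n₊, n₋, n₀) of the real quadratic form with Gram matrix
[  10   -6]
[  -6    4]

step 0: pivot 10 → sign +
step 1: pivot 2/5 → sign +
signature = (2, 0, 0)

Answer: (2, 0, 0)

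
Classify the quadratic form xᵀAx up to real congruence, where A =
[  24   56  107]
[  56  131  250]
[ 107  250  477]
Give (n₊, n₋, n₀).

Answer: (2, 1, 0)

Derivation:
step 0: pivot 24 → sign +
step 1: pivot 1/3 → sign +
step 2: pivot -3/8 → sign −
signature = (2, 1, 0)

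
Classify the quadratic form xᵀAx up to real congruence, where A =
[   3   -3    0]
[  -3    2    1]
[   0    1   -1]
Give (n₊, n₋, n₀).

step 0: pivot 3 → sign +
step 1: pivot -1 → sign −
step 2: row/col 2 already zero → sign 0
signature = (1, 1, 1)

Answer: (1, 1, 1)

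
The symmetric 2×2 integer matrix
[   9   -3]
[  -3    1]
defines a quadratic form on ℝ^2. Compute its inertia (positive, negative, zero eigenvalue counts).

step 0: pivot 9 → sign +
step 1: row/col 1 already zero → sign 0
signature = (1, 0, 1)

Answer: (1, 0, 1)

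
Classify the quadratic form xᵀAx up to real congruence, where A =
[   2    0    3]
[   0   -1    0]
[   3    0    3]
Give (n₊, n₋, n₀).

Answer: (1, 2, 0)

Derivation:
step 0: pivot 2 → sign +
step 1: pivot -1 → sign −
step 2: pivot -3/2 → sign −
signature = (1, 2, 0)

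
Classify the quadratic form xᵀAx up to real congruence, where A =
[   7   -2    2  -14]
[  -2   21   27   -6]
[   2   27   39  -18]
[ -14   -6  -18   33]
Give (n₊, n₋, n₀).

step 0: pivot 7 → sign +
step 1: pivot 143/7 → sign +
step 2: pivot 174/143 → sign +
step 3: pivot -3/29 → sign −
signature = (3, 1, 0)

Answer: (3, 1, 0)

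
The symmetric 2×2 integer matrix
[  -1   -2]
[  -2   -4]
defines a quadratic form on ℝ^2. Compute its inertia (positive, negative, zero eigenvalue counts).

Answer: (0, 1, 1)

Derivation:
step 0: pivot -1 → sign −
step 1: row/col 1 already zero → sign 0
signature = (0, 1, 1)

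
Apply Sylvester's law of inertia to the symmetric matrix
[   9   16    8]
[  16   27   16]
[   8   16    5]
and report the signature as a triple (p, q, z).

step 0: pivot 9 → sign +
step 1: pivot -13/9 → sign −
step 2: pivot 1/13 → sign +
signature = (2, 1, 0)

Answer: (2, 1, 0)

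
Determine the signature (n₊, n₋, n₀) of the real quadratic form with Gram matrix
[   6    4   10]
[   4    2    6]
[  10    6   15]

step 0: pivot 6 → sign +
step 1: pivot -2/3 → sign −
step 2: pivot -1 → sign −
signature = (1, 2, 0)

Answer: (1, 2, 0)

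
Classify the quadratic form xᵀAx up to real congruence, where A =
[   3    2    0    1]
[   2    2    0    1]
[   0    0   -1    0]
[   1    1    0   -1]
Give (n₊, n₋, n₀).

Answer: (2, 2, 0)

Derivation:
step 0: pivot 3 → sign +
step 1: pivot 2/3 → sign +
step 2: pivot -1 → sign −
step 3: pivot -3/2 → sign −
signature = (2, 2, 0)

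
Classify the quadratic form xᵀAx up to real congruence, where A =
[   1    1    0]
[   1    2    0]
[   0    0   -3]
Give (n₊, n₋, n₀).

step 0: pivot 1 → sign +
step 1: pivot 1 → sign +
step 2: pivot -3 → sign −
signature = (2, 1, 0)

Answer: (2, 1, 0)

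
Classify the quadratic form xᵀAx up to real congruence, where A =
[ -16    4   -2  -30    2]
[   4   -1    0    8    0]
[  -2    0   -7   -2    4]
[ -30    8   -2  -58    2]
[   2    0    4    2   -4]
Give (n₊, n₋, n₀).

step 0: pivot -16 → sign −
step 1: pivot -27/4 → sign −
step 2: pivot 1/27 → sign +
step 3: pivot -5 → sign −
step 4: pivot -6/5 → sign −
signature = (1, 4, 0)

Answer: (1, 4, 0)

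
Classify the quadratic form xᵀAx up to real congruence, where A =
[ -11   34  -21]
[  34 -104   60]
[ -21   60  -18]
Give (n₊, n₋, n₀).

step 0: pivot -11 → sign −
step 1: pivot 12/11 → sign +
step 2: row/col 2 already zero → sign 0
signature = (1, 1, 1)

Answer: (1, 1, 1)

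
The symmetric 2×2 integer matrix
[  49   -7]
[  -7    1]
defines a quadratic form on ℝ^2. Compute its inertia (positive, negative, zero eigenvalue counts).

step 0: pivot 49 → sign +
step 1: row/col 1 already zero → sign 0
signature = (1, 0, 1)

Answer: (1, 0, 1)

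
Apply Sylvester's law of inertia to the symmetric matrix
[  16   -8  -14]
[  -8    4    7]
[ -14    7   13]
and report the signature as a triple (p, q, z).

step 0: pivot 16 → sign +
step 1: pivot 3/4 → sign +
step 2: row/col 2 already zero → sign 0
signature = (2, 0, 1)

Answer: (2, 0, 1)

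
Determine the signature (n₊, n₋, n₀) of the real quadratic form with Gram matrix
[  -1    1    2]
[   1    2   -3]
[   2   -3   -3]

step 0: pivot -1 → sign −
step 1: pivot 3 → sign +
step 2: pivot 2/3 → sign +
signature = (2, 1, 0)

Answer: (2, 1, 0)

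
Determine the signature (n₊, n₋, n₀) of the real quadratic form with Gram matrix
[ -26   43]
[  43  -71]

Answer: (1, 1, 0)

Derivation:
step 0: pivot -26 → sign −
step 1: pivot 3/26 → sign +
signature = (1, 1, 0)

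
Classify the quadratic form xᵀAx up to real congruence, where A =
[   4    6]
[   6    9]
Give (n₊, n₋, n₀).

step 0: pivot 4 → sign +
step 1: row/col 1 already zero → sign 0
signature = (1, 0, 1)

Answer: (1, 0, 1)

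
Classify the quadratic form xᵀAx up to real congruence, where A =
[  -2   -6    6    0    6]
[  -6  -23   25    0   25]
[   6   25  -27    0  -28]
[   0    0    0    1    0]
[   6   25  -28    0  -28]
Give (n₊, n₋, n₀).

Answer: (2, 3, 0)

Derivation:
step 0: pivot -2 → sign −
step 1: pivot -5 → sign −
step 2: pivot 4/5 → sign +
step 3: pivot 1 → sign +
step 4: pivot -1/4 → sign −
signature = (2, 3, 0)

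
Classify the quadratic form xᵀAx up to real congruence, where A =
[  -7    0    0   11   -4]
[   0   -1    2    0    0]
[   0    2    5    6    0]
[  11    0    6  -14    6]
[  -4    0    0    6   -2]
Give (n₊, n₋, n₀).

step 0: pivot -7 → sign −
step 1: pivot -1 → sign −
step 2: pivot 9 → sign +
step 3: pivot -5/7 → sign −
step 4: pivot 2/5 → sign +
signature = (2, 3, 0)

Answer: (2, 3, 0)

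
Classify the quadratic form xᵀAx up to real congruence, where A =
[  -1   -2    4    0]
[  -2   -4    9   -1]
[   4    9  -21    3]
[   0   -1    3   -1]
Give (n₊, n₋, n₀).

Answer: (1, 2, 1)

Derivation:
step 0: pivot -1 → sign −
step 1: pivot -5 → sign −
step 2: pivot 1/5 → sign +
step 3: row/col 3 already zero → sign 0
signature = (1, 2, 1)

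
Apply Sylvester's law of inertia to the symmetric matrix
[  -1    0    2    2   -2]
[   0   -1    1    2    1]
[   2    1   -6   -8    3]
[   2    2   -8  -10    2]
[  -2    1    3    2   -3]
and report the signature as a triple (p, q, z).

step 0: pivot -1 → sign −
step 1: pivot -1 → sign −
step 2: pivot -1 → sign −
step 3: pivot 2 → sign +
step 4: pivot 2 → sign +
signature = (2, 3, 0)

Answer: (2, 3, 0)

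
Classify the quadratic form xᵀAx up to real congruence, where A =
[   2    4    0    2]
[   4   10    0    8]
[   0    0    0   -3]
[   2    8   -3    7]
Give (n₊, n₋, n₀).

Answer: (3, 1, 0)

Derivation:
step 0: pivot 2 → sign +
step 1: pivot 2 → sign +
step 2: pivot -3 → sign −
step 3: pivot 3 → sign +
signature = (3, 1, 0)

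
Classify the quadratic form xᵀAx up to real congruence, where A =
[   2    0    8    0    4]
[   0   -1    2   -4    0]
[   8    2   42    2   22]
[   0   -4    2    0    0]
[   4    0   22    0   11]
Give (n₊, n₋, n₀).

step 0: pivot 2 → sign +
step 1: pivot -1 → sign −
step 2: pivot 14 → sign +
step 3: pivot 94/7 → sign +
step 4: pivot -3/47 → sign −
signature = (3, 2, 0)

Answer: (3, 2, 0)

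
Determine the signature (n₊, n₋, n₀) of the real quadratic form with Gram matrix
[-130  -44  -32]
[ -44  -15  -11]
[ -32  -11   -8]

step 0: pivot -130 → sign −
step 1: pivot -7/65 → sign −
step 2: pivot 1/7 → sign +
signature = (1, 2, 0)

Answer: (1, 2, 0)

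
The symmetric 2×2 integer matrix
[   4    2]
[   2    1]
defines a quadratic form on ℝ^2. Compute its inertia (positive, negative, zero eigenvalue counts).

step 0: pivot 4 → sign +
step 1: row/col 1 already zero → sign 0
signature = (1, 0, 1)

Answer: (1, 0, 1)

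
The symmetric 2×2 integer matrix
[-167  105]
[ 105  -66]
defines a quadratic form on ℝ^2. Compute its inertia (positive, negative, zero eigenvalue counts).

step 0: pivot -167 → sign −
step 1: pivot 3/167 → sign +
signature = (1, 1, 0)

Answer: (1, 1, 0)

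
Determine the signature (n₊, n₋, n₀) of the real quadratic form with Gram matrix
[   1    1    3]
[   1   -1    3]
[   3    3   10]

step 0: pivot 1 → sign +
step 1: pivot -2 → sign −
step 2: pivot 1 → sign +
signature = (2, 1, 0)

Answer: (2, 1, 0)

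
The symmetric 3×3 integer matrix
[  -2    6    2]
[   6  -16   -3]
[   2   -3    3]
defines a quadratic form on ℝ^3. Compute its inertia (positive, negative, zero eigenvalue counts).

Answer: (2, 1, 0)

Derivation:
step 0: pivot -2 → sign −
step 1: pivot 2 → sign +
step 2: pivot 1/2 → sign +
signature = (2, 1, 0)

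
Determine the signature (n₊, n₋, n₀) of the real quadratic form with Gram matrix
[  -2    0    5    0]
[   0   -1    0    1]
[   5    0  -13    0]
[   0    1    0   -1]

step 0: pivot -2 → sign −
step 1: pivot -1 → sign −
step 2: pivot -1/2 → sign −
step 3: row/col 3 already zero → sign 0
signature = (0, 3, 1)

Answer: (0, 3, 1)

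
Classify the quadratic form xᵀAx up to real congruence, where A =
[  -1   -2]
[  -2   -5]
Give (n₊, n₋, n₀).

step 0: pivot -1 → sign −
step 1: pivot -1 → sign −
signature = (0, 2, 0)

Answer: (0, 2, 0)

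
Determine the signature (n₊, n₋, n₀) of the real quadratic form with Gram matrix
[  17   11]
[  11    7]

Answer: (1, 1, 0)

Derivation:
step 0: pivot 17 → sign +
step 1: pivot -2/17 → sign −
signature = (1, 1, 0)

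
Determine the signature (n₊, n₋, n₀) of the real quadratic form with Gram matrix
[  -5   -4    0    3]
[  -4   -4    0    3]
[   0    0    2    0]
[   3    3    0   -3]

step 0: pivot -5 → sign −
step 1: pivot -4/5 → sign −
step 2: pivot 2 → sign +
step 3: pivot -3/4 → sign −
signature = (1, 3, 0)

Answer: (1, 3, 0)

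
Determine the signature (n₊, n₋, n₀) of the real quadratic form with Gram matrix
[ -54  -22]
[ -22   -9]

Answer: (0, 2, 0)

Derivation:
step 0: pivot -54 → sign −
step 1: pivot -1/27 → sign −
signature = (0, 2, 0)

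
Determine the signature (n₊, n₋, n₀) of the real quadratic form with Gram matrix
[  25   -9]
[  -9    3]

Answer: (1, 1, 0)

Derivation:
step 0: pivot 25 → sign +
step 1: pivot -6/25 → sign −
signature = (1, 1, 0)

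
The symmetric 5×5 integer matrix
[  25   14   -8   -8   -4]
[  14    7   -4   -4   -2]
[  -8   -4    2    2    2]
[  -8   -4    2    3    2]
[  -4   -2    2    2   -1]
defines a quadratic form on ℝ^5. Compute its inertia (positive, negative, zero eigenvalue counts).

step 0: pivot 25 → sign +
step 1: pivot -21/25 → sign −
step 2: pivot -2/7 → sign −
step 3: pivot 1 → sign +
step 4: pivot 1 → sign +
signature = (3, 2, 0)

Answer: (3, 2, 0)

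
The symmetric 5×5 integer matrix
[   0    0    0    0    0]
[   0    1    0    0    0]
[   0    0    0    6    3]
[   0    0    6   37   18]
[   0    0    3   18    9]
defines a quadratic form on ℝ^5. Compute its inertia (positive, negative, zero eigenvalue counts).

Answer: (3, 1, 1)

Derivation:
step 0: pivot 1 → sign +
step 1: pivot 37 → sign +
step 2: pivot -36/37 → sign −
step 3: pivot 1/4 → sign +
step 4: row/col 4 already zero → sign 0
signature = (3, 1, 1)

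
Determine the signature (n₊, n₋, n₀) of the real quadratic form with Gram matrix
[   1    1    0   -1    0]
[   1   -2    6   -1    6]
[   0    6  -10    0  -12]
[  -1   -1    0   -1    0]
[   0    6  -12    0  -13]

step 0: pivot 1 → sign +
step 1: pivot -3 → sign −
step 2: pivot 2 → sign +
step 3: pivot -2 → sign −
step 4: pivot -1 → sign −
signature = (2, 3, 0)

Answer: (2, 3, 0)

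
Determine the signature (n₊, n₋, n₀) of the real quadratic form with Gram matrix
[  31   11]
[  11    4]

step 0: pivot 31 → sign +
step 1: pivot 3/31 → sign +
signature = (2, 0, 0)

Answer: (2, 0, 0)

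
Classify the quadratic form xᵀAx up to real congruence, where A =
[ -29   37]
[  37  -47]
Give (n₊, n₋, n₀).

Answer: (1, 1, 0)

Derivation:
step 0: pivot -29 → sign −
step 1: pivot 6/29 → sign +
signature = (1, 1, 0)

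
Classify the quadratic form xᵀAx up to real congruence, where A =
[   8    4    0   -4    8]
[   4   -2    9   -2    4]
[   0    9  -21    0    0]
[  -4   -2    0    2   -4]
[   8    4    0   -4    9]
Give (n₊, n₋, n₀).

Answer: (2, 2, 1)

Derivation:
step 0: pivot 8 → sign +
step 1: pivot -4 → sign −
step 2: pivot -3/4 → sign −
step 3: pivot 1 → sign +
step 4: row/col 4 already zero → sign 0
signature = (2, 2, 1)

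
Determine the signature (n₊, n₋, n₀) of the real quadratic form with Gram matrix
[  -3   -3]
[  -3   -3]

step 0: pivot -3 → sign −
step 1: row/col 1 already zero → sign 0
signature = (0, 1, 1)

Answer: (0, 1, 1)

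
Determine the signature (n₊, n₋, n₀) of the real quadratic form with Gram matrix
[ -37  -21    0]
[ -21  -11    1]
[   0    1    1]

step 0: pivot -37 → sign −
step 1: pivot 34/37 → sign +
step 2: pivot -3/34 → sign −
signature = (1, 2, 0)

Answer: (1, 2, 0)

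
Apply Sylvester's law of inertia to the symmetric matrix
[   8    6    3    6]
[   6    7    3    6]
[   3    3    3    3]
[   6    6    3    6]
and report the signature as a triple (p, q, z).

Answer: (4, 0, 0)

Derivation:
step 0: pivot 8 → sign +
step 1: pivot 5/2 → sign +
step 2: pivot 33/20 → sign +
step 3: pivot 6/11 → sign +
signature = (4, 0, 0)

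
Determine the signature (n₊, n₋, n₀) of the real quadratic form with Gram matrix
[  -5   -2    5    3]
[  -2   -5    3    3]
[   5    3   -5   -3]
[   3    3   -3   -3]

Answer: (1, 3, 0)

Derivation:
step 0: pivot -5 → sign −
step 1: pivot -21/5 → sign −
step 2: pivot 5/21 → sign +
step 3: pivot -6/5 → sign −
signature = (1, 3, 0)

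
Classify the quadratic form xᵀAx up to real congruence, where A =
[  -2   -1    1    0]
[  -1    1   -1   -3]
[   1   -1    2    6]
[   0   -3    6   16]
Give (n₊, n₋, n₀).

Answer: (3, 1, 0)

Derivation:
step 0: pivot -2 → sign −
step 1: pivot 3/2 → sign +
step 2: pivot 1 → sign +
step 3: pivot 1 → sign +
signature = (3, 1, 0)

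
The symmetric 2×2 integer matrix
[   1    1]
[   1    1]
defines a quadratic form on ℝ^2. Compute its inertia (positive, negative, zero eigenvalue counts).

step 0: pivot 1 → sign +
step 1: row/col 1 already zero → sign 0
signature = (1, 0, 1)

Answer: (1, 0, 1)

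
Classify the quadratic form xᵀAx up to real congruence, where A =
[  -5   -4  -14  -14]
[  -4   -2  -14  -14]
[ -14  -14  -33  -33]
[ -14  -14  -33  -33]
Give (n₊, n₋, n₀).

step 0: pivot -5 → sign −
step 1: pivot 6/5 → sign +
step 2: pivot -1/3 → sign −
step 3: row/col 3 already zero → sign 0
signature = (1, 2, 1)

Answer: (1, 2, 1)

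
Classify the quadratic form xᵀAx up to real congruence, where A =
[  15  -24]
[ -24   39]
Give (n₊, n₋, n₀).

step 0: pivot 15 → sign +
step 1: pivot 3/5 → sign +
signature = (2, 0, 0)

Answer: (2, 0, 0)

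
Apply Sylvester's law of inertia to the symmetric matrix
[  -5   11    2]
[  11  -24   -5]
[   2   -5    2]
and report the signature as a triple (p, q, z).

Answer: (2, 1, 0)

Derivation:
step 0: pivot -5 → sign −
step 1: pivot 1/5 → sign +
step 2: pivot 1 → sign +
signature = (2, 1, 0)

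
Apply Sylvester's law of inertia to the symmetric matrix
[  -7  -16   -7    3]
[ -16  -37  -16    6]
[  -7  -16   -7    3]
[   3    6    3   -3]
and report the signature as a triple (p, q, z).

step 0: pivot -7 → sign −
step 1: pivot -3/7 → sign −
step 2: row/col 2 already zero → sign 0
step 3: row/col 3 already zero → sign 0
signature = (0, 2, 2)

Answer: (0, 2, 2)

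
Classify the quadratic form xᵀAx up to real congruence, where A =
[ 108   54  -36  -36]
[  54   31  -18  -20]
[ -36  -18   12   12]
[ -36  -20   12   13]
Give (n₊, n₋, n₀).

Answer: (2, 0, 2)

Derivation:
step 0: pivot 108 → sign +
step 1: pivot 4 → sign +
step 2: row/col 2 already zero → sign 0
step 3: row/col 3 already zero → sign 0
signature = (2, 0, 2)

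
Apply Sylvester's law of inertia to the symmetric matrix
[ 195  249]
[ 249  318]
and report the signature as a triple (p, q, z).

Answer: (2, 0, 0)

Derivation:
step 0: pivot 195 → sign +
step 1: pivot 3/65 → sign +
signature = (2, 0, 0)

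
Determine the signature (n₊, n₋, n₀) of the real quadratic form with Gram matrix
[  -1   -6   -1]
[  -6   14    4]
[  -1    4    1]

Answer: (1, 1, 1)

Derivation:
step 0: pivot -1 → sign −
step 1: pivot 50 → sign +
step 2: row/col 2 already zero → sign 0
signature = (1, 1, 1)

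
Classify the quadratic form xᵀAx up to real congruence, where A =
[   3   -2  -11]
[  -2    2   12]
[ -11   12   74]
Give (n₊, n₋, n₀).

Answer: (3, 0, 0)

Derivation:
step 0: pivot 3 → sign +
step 1: pivot 2/3 → sign +
step 2: pivot 1 → sign +
signature = (3, 0, 0)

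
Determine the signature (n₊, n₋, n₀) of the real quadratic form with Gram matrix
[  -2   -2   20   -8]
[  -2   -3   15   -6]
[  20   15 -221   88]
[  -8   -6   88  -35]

Answer: (1, 2, 1)

Derivation:
step 0: pivot -2 → sign −
step 1: pivot -1 → sign −
step 2: pivot 4 → sign +
step 3: row/col 3 already zero → sign 0
signature = (1, 2, 1)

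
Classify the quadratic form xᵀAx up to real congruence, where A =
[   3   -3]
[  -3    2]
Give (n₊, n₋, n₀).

step 0: pivot 3 → sign +
step 1: pivot -1 → sign −
signature = (1, 1, 0)

Answer: (1, 1, 0)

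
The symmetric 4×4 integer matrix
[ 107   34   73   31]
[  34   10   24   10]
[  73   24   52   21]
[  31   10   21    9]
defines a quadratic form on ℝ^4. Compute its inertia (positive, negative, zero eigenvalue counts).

Answer: (3, 1, 0)

Derivation:
step 0: pivot 107 → sign +
step 1: pivot -86/107 → sign −
step 2: pivot 3 → sign +
step 3: pivot 2/43 → sign +
signature = (3, 1, 0)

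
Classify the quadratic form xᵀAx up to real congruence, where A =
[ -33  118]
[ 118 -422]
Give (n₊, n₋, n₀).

step 0: pivot -33 → sign −
step 1: pivot -2/33 → sign −
signature = (0, 2, 0)

Answer: (0, 2, 0)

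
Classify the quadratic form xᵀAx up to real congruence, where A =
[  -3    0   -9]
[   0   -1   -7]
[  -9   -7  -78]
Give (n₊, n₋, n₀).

step 0: pivot -3 → sign −
step 1: pivot -1 → sign −
step 2: pivot -2 → sign −
signature = (0, 3, 0)

Answer: (0, 3, 0)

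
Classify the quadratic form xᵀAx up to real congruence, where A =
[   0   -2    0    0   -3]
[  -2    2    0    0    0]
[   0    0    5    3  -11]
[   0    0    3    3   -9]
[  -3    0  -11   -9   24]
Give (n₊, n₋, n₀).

step 0: pivot 2 → sign +
step 1: pivot -2 → sign −
step 2: pivot 5 → sign +
step 3: pivot 6/5 → sign +
step 4: pivot -1/2 → sign −
signature = (3, 2, 0)

Answer: (3, 2, 0)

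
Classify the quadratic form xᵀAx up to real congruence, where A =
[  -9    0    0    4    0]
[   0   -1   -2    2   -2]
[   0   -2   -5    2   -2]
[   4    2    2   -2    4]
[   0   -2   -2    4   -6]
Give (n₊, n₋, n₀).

step 0: pivot -9 → sign −
step 1: pivot -1 → sign −
step 2: pivot -1 → sign −
step 3: pivot 70/9 → sign +
step 4: pivot -2/35 → sign −
signature = (1, 4, 0)

Answer: (1, 4, 0)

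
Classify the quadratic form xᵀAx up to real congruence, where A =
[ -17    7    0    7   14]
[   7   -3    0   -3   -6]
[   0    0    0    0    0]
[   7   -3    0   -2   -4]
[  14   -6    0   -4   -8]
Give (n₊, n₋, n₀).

Answer: (1, 2, 2)

Derivation:
step 0: pivot -17 → sign −
step 1: pivot -2/17 → sign −
step 2: pivot 1 → sign +
step 3: row/col 3 already zero → sign 0
step 4: row/col 4 already zero → sign 0
signature = (1, 2, 2)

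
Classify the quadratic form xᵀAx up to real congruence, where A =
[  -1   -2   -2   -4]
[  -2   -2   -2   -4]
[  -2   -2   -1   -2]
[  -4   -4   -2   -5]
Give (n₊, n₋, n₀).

Answer: (2, 2, 0)

Derivation:
step 0: pivot -1 → sign −
step 1: pivot 2 → sign +
step 2: pivot 1 → sign +
step 3: pivot -1 → sign −
signature = (2, 2, 0)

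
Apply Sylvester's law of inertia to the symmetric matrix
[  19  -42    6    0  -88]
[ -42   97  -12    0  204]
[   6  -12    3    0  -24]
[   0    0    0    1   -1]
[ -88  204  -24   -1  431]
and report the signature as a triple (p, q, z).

step 0: pivot 19 → sign +
step 1: pivot 79/19 → sign +
step 2: pivot 57/79 → sign +
step 3: pivot 1 → sign +
step 4: pivot -6/19 → sign −
signature = (4, 1, 0)

Answer: (4, 1, 0)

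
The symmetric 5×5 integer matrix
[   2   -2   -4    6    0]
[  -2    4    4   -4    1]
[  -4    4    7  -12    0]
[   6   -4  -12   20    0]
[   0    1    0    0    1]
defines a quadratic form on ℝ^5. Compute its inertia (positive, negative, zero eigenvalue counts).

Answer: (3, 2, 0)

Derivation:
step 0: pivot 2 → sign +
step 1: pivot 2 → sign +
step 2: pivot -1 → sign −
step 3: pivot 1/2 → sign +
step 4: pivot -2 → sign −
signature = (3, 2, 0)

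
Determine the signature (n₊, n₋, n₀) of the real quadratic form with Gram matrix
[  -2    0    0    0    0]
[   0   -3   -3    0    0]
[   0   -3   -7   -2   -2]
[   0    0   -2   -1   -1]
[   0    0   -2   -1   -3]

Answer: (0, 4, 1)

Derivation:
step 0: pivot -2 → sign −
step 1: pivot -3 → sign −
step 2: pivot -4 → sign −
step 3: pivot -2 → sign −
step 4: row/col 4 already zero → sign 0
signature = (0, 4, 1)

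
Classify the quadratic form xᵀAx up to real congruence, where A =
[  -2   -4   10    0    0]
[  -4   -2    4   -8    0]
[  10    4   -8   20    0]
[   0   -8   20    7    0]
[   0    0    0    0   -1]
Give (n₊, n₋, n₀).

step 0: pivot -2 → sign −
step 1: pivot 6 → sign +
step 2: pivot -2/3 → sign −
step 3: pivot -1 → sign −
step 4: pivot -1 → sign −
signature = (1, 4, 0)

Answer: (1, 4, 0)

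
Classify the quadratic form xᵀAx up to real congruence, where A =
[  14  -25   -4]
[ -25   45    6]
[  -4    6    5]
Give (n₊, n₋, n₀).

Answer: (3, 0, 0)

Derivation:
step 0: pivot 14 → sign +
step 1: pivot 5/14 → sign +
step 2: pivot 1/5 → sign +
signature = (3, 0, 0)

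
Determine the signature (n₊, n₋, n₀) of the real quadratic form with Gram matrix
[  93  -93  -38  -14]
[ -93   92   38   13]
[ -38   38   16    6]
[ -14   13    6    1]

Answer: (2, 2, 0)

Derivation:
step 0: pivot 93 → sign +
step 1: pivot -1 → sign −
step 2: pivot 44/93 → sign +
step 3: pivot -3/11 → sign −
signature = (2, 2, 0)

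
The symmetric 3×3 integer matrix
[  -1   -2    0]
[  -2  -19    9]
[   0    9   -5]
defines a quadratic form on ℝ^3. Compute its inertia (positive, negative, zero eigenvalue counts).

Answer: (1, 2, 0)

Derivation:
step 0: pivot -1 → sign −
step 1: pivot -15 → sign −
step 2: pivot 2/5 → sign +
signature = (1, 2, 0)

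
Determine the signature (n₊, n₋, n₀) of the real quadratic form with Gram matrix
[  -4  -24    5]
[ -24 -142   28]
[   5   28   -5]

step 0: pivot -4 → sign −
step 1: pivot 2 → sign +
step 2: pivot -3/4 → sign −
signature = (1, 2, 0)

Answer: (1, 2, 0)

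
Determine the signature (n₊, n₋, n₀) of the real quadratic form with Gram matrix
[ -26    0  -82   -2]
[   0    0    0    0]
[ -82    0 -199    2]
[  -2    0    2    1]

step 0: pivot -26 → sign −
step 1: pivot 775/13 → sign +
step 2: pivot -3/775 → sign −
step 3: row/col 3 already zero → sign 0
signature = (1, 2, 1)

Answer: (1, 2, 1)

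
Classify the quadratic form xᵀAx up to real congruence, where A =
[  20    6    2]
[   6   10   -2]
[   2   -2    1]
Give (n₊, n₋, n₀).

Answer: (2, 1, 0)

Derivation:
step 0: pivot 20 → sign +
step 1: pivot 41/5 → sign +
step 2: pivot -1/41 → sign −
signature = (2, 1, 0)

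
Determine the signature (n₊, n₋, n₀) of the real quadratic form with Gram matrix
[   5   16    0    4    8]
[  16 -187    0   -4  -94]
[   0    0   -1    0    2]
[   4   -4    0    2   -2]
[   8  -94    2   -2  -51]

Answer: (2, 3, 0)

Derivation:
step 0: pivot 5 → sign +
step 1: pivot -1191/5 → sign −
step 2: pivot -1 → sign −
step 3: pivot -6/397 → sign −
step 4: pivot 1/3 → sign +
signature = (2, 3, 0)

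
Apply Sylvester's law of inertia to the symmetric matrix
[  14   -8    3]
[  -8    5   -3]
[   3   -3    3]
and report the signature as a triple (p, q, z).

step 0: pivot 14 → sign +
step 1: pivot 3/7 → sign +
step 2: pivot -3/2 → sign −
signature = (2, 1, 0)

Answer: (2, 1, 0)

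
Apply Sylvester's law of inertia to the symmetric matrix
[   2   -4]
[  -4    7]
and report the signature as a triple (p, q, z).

Answer: (1, 1, 0)

Derivation:
step 0: pivot 2 → sign +
step 1: pivot -1 → sign −
signature = (1, 1, 0)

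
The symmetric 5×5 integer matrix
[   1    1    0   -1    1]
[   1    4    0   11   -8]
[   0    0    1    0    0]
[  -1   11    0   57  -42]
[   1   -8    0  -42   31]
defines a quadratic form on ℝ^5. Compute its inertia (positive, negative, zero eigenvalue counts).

step 0: pivot 1 → sign +
step 1: pivot 3 → sign +
step 2: pivot 1 → sign +
step 3: pivot 8 → sign +
step 4: pivot -1/8 → sign −
signature = (4, 1, 0)

Answer: (4, 1, 0)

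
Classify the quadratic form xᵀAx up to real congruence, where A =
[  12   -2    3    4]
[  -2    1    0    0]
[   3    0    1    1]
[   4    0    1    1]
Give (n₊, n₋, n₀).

Answer: (3, 1, 0)

Derivation:
step 0: pivot 12 → sign +
step 1: pivot 2/3 → sign +
step 2: pivot -1/8 → sign −
step 3: pivot 1 → sign +
signature = (3, 1, 0)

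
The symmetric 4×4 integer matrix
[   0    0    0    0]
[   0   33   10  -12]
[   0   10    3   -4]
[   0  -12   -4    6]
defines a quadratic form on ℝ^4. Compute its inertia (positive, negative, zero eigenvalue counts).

step 0: pivot 33 → sign +
step 1: pivot -1/33 → sign −
step 2: pivot 6 → sign +
step 3: row/col 3 already zero → sign 0
signature = (2, 1, 1)

Answer: (2, 1, 1)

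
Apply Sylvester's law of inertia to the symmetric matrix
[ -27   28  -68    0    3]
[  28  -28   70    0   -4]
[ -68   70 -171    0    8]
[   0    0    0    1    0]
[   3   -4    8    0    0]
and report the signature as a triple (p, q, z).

Answer: (2, 2, 1)

Derivation:
step 0: pivot -27 → sign −
step 1: pivot 28/27 → sign +
step 2: pivot 1 → sign +
step 3: pivot -3/7 → sign −
step 4: row/col 4 already zero → sign 0
signature = (2, 2, 1)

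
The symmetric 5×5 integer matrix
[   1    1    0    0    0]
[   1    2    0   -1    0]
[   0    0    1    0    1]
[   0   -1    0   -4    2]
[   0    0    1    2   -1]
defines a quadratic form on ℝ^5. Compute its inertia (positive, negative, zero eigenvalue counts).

step 0: pivot 1 → sign +
step 1: pivot 1 → sign +
step 2: pivot 1 → sign +
step 3: pivot -5 → sign −
step 4: pivot -6/5 → sign −
signature = (3, 2, 0)

Answer: (3, 2, 0)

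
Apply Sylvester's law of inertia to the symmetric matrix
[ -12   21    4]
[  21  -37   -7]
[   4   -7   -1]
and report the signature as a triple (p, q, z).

Answer: (1, 2, 0)

Derivation:
step 0: pivot -12 → sign −
step 1: pivot -1/4 → sign −
step 2: pivot 1/3 → sign +
signature = (1, 2, 0)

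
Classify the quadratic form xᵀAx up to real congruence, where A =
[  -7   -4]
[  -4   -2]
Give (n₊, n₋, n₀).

step 0: pivot -7 → sign −
step 1: pivot 2/7 → sign +
signature = (1, 1, 0)

Answer: (1, 1, 0)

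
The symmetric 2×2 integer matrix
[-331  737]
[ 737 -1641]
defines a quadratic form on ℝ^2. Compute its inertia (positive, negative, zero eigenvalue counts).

Answer: (0, 2, 0)

Derivation:
step 0: pivot -331 → sign −
step 1: pivot -2/331 → sign −
signature = (0, 2, 0)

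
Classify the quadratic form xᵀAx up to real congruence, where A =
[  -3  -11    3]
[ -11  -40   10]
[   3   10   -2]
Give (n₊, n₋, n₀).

Answer: (1, 2, 0)

Derivation:
step 0: pivot -3 → sign −
step 1: pivot 1/3 → sign +
step 2: pivot -2 → sign −
signature = (1, 2, 0)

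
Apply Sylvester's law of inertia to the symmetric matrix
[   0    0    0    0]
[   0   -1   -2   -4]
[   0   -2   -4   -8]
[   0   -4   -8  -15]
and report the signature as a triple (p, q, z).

step 0: pivot -1 → sign −
step 1: pivot 1 → sign +
step 2: row/col 2 already zero → sign 0
step 3: row/col 3 already zero → sign 0
signature = (1, 1, 2)

Answer: (1, 1, 2)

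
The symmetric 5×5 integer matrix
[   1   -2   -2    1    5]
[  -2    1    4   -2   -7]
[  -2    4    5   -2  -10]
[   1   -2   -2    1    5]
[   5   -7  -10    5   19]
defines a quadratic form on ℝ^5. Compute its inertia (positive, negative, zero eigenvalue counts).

Answer: (2, 2, 1)

Derivation:
step 0: pivot 1 → sign +
step 1: pivot -3 → sign −
step 2: pivot 1 → sign +
step 3: pivot -3 → sign −
step 4: row/col 4 already zero → sign 0
signature = (2, 2, 1)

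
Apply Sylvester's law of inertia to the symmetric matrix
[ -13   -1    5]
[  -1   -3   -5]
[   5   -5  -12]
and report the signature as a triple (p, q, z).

step 0: pivot -13 → sign −
step 1: pivot -38/13 → sign −
step 2: pivot -3/19 → sign −
signature = (0, 3, 0)

Answer: (0, 3, 0)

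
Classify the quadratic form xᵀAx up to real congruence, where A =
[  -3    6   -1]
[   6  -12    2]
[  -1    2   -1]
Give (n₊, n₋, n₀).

step 0: pivot -3 → sign −
step 1: pivot -2/3 → sign −
step 2: row/col 2 already zero → sign 0
signature = (0, 2, 1)

Answer: (0, 2, 1)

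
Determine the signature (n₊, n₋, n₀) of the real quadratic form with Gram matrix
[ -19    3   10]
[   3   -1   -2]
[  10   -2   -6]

Answer: (0, 3, 0)

Derivation:
step 0: pivot -19 → sign −
step 1: pivot -10/19 → sign −
step 2: pivot -2/5 → sign −
signature = (0, 3, 0)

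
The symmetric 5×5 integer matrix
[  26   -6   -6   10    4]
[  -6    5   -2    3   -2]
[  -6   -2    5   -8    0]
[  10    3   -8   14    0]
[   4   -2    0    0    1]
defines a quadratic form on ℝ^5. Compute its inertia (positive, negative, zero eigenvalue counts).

step 0: pivot 26 → sign +
step 1: pivot 47/13 → sign +
step 2: pivot 21/47 → sign +
step 3: pivot 25/21 → sign +
step 4: pivot 1/25 → sign +
signature = (5, 0, 0)

Answer: (5, 0, 0)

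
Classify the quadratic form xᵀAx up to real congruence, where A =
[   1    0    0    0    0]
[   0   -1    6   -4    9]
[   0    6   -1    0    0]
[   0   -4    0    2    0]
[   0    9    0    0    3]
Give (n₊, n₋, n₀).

step 0: pivot 1 → sign +
step 1: pivot -1 → sign −
step 2: pivot 35 → sign +
step 3: pivot 54/35 → sign +
step 4: row/col 4 already zero → sign 0
signature = (3, 1, 1)

Answer: (3, 1, 1)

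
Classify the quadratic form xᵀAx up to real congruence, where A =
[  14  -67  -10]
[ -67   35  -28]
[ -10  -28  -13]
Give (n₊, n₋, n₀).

step 0: pivot 14 → sign +
step 1: pivot -3999/14 → sign −
step 2: pivot 3/1333 → sign +
signature = (2, 1, 0)

Answer: (2, 1, 0)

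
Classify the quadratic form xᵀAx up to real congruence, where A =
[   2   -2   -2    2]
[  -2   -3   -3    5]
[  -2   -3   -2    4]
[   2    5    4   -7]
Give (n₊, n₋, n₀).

Answer: (2, 2, 0)

Derivation:
step 0: pivot 2 → sign +
step 1: pivot -5 → sign −
step 2: pivot 1 → sign +
step 3: pivot -1/5 → sign −
signature = (2, 2, 0)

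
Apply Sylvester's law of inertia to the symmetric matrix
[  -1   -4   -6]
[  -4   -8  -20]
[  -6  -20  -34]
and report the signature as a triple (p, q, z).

step 0: pivot -1 → sign −
step 1: pivot 8 → sign +
step 2: row/col 2 already zero → sign 0
signature = (1, 1, 1)

Answer: (1, 1, 1)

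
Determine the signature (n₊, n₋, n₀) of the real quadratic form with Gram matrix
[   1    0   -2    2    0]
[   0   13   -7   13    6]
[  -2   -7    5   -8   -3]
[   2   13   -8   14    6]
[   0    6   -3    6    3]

Answer: (3, 1, 1)

Derivation:
step 0: pivot 1 → sign +
step 1: pivot 13 → sign +
step 2: pivot -36/13 → sign −
step 3: pivot 1/4 → sign +
step 4: row/col 4 already zero → sign 0
signature = (3, 1, 1)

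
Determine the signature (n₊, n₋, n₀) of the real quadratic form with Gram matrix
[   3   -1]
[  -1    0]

step 0: pivot 3 → sign +
step 1: pivot -1/3 → sign −
signature = (1, 1, 0)

Answer: (1, 1, 0)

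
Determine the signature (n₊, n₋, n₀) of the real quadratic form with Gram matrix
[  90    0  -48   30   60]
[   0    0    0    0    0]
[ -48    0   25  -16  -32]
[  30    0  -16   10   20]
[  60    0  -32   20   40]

Answer: (1, 1, 3)

Derivation:
step 0: pivot 90 → sign +
step 1: pivot -3/5 → sign −
step 2: row/col 2 already zero → sign 0
step 3: row/col 3 already zero → sign 0
step 4: row/col 4 already zero → sign 0
signature = (1, 1, 3)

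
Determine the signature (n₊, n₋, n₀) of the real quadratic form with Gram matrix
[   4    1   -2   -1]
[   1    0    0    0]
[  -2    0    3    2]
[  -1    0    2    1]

step 0: pivot 4 → sign +
step 1: pivot -1/4 → sign −
step 2: pivot 3 → sign +
step 3: pivot -1/3 → sign −
signature = (2, 2, 0)

Answer: (2, 2, 0)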